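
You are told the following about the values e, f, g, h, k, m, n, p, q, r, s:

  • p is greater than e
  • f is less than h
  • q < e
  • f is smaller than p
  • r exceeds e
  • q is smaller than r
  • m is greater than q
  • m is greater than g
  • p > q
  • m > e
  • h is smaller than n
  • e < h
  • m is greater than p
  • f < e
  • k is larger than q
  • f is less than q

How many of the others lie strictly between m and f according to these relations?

3

Chaining upward from f reaches: q, e, k, h, n, p, r.
Chaining downward from m reaches: q, e, p, g.
Strictly between f and m are those in both lists: q, e, p — 3 elements.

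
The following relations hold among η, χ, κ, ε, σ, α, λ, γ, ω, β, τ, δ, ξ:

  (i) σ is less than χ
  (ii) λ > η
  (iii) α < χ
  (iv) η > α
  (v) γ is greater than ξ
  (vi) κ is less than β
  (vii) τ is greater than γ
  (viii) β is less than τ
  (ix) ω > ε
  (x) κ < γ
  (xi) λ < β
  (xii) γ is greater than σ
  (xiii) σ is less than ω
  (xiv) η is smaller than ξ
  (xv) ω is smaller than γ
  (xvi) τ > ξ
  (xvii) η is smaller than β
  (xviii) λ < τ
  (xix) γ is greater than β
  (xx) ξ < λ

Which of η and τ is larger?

τ

η < ξ and ξ < λ give η < λ.
Then λ < β extends the chain to β.
With β < γ: η < ξ < λ < β < γ.
With γ < τ: η < ξ < λ < β < γ < τ.
So η < τ; τ is the larger of the two.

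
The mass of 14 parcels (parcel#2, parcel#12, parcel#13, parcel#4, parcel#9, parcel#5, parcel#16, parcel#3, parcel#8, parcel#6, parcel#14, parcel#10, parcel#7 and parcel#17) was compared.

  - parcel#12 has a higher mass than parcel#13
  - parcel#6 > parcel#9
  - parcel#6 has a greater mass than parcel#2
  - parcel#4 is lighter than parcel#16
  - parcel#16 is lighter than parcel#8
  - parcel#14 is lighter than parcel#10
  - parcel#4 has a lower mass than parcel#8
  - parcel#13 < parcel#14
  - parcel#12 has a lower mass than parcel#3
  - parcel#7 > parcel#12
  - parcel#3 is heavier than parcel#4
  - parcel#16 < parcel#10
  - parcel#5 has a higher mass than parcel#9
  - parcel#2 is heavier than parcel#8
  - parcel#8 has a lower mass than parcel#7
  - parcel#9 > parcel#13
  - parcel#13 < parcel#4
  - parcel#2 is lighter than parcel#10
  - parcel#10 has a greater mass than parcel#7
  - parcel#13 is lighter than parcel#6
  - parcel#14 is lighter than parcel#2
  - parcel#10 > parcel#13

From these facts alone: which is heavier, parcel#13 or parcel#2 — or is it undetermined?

parcel#13 < parcel#4 and parcel#4 < parcel#16 give parcel#13 < parcel#16.
Then parcel#16 < parcel#8 extends the chain to parcel#8.
Then parcel#8 < parcel#2 extends the chain to parcel#2.
So parcel#2 is heavier.

parcel#2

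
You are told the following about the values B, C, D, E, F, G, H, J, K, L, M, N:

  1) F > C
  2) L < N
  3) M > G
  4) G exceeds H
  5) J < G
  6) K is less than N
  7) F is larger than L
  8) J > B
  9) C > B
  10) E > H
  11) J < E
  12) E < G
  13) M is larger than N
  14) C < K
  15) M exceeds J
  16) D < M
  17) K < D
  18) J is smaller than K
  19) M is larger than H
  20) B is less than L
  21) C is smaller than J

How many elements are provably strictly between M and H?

2

Chaining upward from H reaches: E, G.
Chaining downward from M reaches: B, L, C, J, K, D, N, E, G.
Strictly between H and M are those in both lists: E, G — 2 elements.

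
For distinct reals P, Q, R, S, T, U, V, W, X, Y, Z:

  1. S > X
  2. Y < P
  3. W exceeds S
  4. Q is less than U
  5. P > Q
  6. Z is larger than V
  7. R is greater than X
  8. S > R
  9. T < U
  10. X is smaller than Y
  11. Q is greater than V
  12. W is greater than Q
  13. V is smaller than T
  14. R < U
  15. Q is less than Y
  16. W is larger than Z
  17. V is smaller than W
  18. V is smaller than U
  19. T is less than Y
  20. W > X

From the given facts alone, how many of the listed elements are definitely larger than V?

Directly above V: T, Q, Z, U, W.
One step further: Y, P (7 so far).
Nothing else is reachable above V; 7 in all.

7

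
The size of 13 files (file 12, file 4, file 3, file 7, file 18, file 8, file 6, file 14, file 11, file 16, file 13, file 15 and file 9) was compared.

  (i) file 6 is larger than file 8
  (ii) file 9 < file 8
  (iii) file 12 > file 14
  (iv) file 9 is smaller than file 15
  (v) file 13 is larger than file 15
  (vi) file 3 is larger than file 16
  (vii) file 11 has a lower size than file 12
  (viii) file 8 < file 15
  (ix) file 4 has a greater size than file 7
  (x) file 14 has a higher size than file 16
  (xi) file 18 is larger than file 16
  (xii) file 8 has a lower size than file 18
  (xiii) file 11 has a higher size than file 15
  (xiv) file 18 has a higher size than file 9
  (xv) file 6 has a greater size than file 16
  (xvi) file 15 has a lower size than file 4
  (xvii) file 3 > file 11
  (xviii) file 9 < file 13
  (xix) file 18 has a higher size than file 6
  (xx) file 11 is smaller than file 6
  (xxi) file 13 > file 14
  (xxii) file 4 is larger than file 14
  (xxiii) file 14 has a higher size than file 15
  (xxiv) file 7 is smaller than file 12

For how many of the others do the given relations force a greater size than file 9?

10

The elements the relations force above file 9 are file 8, file 15, file 14, file 4, file 11, file 3, file 13, file 6, file 12, file 18 — no chain reaches any other.
That is 10.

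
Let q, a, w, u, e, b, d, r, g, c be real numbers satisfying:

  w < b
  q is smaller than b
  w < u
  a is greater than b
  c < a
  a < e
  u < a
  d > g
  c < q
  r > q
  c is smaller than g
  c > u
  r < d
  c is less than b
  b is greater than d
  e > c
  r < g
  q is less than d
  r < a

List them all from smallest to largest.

Each adjacent pair is fixed by a given relation: w < u; u < c; c < q; q < r; r < g; g < d; d < b; b < a; a < e. Chaining them end to end gives the full order.

w < u < c < q < r < g < d < b < a < e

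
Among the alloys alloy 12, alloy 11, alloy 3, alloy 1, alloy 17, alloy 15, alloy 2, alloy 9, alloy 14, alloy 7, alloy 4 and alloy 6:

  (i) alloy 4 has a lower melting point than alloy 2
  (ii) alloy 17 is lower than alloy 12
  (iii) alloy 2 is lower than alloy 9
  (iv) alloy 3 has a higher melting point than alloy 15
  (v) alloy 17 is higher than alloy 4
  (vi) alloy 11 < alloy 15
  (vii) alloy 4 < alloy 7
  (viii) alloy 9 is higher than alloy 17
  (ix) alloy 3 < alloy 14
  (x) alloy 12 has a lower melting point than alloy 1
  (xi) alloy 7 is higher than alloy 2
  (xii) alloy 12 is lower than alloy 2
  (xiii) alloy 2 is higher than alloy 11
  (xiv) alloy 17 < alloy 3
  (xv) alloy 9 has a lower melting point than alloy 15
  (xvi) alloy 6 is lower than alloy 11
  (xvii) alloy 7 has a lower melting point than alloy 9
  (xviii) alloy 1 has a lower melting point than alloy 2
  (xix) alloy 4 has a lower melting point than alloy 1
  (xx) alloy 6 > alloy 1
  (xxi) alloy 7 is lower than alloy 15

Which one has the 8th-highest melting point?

alloy 6

The consecutive relations fix a unique order: alloy 4 < alloy 17 < alloy 12 < alloy 1 < alloy 6 < alloy 11 < alloy 2 < alloy 7 < alloy 9 < alloy 15 < alloy 3 < alloy 14.
The 8th largest is alloy 6.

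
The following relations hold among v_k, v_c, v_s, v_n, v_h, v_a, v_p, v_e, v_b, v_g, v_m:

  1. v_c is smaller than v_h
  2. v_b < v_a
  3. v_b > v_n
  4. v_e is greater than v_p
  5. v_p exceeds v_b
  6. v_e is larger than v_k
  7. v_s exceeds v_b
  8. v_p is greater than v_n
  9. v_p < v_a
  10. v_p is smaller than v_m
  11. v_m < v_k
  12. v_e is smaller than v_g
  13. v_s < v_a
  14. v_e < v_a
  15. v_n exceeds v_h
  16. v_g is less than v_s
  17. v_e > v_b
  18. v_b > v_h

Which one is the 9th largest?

Chaining the given pairs: v_c < v_h < v_n < v_b < v_p < v_m < v_k < v_e < v_g < v_s < v_a.
The 9th largest is v_n.

v_n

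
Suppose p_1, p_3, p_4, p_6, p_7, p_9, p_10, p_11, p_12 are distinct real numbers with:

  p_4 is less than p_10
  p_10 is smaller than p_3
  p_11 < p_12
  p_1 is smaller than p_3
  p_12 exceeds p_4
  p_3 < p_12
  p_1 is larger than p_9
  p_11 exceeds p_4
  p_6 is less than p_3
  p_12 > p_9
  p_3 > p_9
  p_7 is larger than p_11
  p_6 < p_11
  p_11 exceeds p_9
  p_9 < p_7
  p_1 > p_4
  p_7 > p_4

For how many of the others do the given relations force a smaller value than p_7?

From p_7 the given relations immediately reach p_9, p_4, p_11.
From those, p_6 — 4 in total.
Nothing else is reachable below p_7; 4 in all.

4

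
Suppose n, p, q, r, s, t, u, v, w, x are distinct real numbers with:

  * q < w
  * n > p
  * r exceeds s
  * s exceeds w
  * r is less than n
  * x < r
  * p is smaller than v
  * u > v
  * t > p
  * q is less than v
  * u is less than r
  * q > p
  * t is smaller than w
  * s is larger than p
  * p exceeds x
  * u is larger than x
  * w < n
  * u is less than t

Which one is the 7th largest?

v

Chaining the given pairs: x < p < q < v < u < t < w < s < r < n.
Counting 7 from the largest end gives v.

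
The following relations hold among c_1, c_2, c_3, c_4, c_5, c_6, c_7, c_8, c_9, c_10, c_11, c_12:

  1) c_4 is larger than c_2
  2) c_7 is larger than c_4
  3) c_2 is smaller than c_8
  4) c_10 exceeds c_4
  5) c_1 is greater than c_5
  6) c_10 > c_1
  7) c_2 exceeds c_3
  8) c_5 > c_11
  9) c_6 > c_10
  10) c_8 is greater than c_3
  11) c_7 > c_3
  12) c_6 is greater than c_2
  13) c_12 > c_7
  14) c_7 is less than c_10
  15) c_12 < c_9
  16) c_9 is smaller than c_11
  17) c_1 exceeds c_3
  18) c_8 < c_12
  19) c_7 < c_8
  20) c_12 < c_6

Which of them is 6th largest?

The consecutive relations fix a unique order: c_3 < c_2 < c_4 < c_7 < c_8 < c_12 < c_9 < c_11 < c_5 < c_1 < c_10 < c_6.
Counting 6 from the largest end gives c_9.

c_9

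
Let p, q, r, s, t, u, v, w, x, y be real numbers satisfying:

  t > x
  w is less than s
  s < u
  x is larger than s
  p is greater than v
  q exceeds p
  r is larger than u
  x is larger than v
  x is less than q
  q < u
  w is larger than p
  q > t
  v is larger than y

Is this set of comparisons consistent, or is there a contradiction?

The single ordering y < v < p < w < s < x < t < q < u < r satisfies every listed relation, so no contradiction arises.

consistent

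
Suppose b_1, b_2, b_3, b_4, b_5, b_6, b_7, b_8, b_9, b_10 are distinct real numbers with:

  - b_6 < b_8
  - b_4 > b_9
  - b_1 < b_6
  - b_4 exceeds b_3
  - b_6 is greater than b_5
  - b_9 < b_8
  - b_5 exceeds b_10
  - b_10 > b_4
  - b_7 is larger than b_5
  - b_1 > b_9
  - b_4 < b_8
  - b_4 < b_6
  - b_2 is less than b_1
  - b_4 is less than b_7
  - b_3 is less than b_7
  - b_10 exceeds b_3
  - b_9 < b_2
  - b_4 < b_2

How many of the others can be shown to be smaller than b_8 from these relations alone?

8

The elements the relations force below b_8 are b_3, b_9, b_4, b_10, b_2, b_5, b_1, b_6 — no chain reaches any other.
That is 8.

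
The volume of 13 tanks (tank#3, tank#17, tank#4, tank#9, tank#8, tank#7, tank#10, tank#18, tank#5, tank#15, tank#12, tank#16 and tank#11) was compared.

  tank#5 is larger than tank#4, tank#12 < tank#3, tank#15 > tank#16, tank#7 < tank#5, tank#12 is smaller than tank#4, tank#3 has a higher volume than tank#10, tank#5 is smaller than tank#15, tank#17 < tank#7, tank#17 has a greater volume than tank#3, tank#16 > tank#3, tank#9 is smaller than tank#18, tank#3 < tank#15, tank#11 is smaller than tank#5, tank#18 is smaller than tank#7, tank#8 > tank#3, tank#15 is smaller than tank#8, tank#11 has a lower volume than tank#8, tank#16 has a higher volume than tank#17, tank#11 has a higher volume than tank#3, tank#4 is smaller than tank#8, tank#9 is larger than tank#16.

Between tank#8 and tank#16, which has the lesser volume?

Link the given pairs in sequence: tank#16 < tank#9; tank#9 < tank#18; tank#18 < tank#7; tank#7 < tank#5; tank#5 < tank#15; tank#15 < tank#8.
Chaining these gives tank#16 < tank#9 < tank#18 < tank#7 < tank#5 < tank#15 < tank#8.
So tank#16 < tank#8; tank#16 is the smaller of the two.

tank#16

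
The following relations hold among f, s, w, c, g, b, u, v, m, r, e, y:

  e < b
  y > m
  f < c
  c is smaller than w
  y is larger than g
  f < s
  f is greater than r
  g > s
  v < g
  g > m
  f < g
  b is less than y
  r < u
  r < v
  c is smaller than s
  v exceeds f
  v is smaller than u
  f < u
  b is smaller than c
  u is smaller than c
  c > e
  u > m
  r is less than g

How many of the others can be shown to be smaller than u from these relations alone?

4

From u the given relations immediately reach r, m, f, v.
No other element is forced below u by the given relations, so the count is 4.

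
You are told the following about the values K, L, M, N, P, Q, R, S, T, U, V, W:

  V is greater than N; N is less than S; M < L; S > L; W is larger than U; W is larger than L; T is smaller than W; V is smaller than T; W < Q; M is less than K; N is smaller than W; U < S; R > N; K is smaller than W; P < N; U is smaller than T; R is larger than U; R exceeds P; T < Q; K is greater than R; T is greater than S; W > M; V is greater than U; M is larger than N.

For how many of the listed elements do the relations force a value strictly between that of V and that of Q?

Chaining upward from V reaches: T, W.
Chaining downward from Q reaches: P, U, N, M, L, R, S, T, K, W.
Strictly between V and Q are those in both lists: T, W — 2 elements.

2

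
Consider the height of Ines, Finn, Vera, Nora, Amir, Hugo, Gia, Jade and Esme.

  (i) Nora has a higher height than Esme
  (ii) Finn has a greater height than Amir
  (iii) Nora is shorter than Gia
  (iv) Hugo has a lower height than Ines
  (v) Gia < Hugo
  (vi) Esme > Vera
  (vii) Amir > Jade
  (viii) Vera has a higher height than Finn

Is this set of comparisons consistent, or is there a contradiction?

consistent

Every relation is compatible with Jade < Amir < Finn < Vera < Esme < Nora < Gia < Hugo < Ines; the set is consistent.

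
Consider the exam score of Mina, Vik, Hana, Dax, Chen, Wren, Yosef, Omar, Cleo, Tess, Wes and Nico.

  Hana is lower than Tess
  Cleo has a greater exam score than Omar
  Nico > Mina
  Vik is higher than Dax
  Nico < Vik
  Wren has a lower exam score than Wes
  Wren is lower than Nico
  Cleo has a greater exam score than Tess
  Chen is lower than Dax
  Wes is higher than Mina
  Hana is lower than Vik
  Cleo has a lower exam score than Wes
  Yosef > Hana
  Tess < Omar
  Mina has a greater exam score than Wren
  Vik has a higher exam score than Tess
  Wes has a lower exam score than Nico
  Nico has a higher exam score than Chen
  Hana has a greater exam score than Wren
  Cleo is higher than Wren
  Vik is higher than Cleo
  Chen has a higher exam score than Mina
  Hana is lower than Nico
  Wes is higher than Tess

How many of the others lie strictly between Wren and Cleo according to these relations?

3

Chaining upward from Wren reaches: Mina, Hana, Tess, Omar, Chen, Wes, Yosef, Nico, Dax, Vik.
Chaining downward from Cleo reaches: Hana, Tess, Omar.
Strictly between Wren and Cleo are those in both lists: Hana, Tess, Omar — 3 elements.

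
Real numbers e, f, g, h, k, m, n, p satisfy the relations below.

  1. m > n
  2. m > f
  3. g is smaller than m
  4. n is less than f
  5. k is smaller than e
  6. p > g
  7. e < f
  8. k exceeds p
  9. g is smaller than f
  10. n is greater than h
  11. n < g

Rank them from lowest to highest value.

Each adjacent pair is fixed by a given relation: h < n; n < g; g < p; p < k; k < e; e < f; f < m. Chaining them end to end gives the full order.

h < n < g < p < k < e < f < m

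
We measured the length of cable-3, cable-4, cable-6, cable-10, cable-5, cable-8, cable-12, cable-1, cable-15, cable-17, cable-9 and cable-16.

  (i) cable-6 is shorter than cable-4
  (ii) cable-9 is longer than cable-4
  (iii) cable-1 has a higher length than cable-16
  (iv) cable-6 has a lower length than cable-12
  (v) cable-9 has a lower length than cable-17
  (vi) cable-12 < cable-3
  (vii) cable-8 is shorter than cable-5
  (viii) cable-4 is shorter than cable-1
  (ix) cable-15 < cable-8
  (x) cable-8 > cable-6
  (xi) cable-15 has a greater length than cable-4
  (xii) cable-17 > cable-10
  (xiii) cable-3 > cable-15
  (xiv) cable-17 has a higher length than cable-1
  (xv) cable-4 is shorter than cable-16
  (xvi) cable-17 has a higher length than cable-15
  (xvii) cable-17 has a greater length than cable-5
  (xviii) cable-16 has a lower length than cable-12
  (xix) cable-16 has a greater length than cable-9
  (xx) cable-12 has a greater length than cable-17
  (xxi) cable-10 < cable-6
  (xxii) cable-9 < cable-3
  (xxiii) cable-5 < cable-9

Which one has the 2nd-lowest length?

Chaining the given pairs: cable-10 < cable-6 < cable-4 < cable-15 < cable-8 < cable-5 < cable-9 < cable-16 < cable-1 < cable-17 < cable-12 < cable-3.
The 2nd smallest is cable-6.

cable-6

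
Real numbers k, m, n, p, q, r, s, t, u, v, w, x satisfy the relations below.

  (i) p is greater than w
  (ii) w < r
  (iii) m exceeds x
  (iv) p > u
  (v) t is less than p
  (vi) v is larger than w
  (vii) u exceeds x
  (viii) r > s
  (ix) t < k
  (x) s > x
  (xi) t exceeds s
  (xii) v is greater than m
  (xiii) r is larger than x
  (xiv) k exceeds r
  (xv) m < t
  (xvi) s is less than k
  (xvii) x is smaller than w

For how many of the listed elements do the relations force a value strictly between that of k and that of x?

The relations place x below k. An element lies strictly between them when it is forced above x and also forced below k.
Above x: {m, w, s, t, u, r, p, v}. Below k: {m, w, s, t, r}.
Intersection: {m, w, s, t, r} — 5.

5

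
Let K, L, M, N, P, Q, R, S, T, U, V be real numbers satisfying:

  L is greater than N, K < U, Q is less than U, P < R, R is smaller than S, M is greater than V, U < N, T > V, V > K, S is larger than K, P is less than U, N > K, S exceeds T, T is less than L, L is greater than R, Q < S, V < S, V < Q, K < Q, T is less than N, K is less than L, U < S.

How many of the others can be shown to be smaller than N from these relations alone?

6

The elements the relations force below N are K, P, V, Q, T, U — no chain reaches any other.
That is 6.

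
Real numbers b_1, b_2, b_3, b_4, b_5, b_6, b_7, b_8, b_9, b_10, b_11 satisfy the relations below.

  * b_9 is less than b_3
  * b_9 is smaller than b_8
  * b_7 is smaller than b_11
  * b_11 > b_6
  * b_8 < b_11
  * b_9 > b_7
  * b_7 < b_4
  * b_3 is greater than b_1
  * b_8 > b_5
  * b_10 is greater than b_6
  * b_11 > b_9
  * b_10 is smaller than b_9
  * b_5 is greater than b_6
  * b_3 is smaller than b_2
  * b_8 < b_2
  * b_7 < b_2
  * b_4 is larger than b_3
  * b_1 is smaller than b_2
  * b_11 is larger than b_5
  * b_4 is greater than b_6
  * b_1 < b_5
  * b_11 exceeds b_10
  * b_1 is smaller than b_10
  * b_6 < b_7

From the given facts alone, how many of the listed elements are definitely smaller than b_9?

4

Directly below b_9: b_7, b_10.
One step further: b_1, b_6 (4 so far).
Nothing else is reachable below b_9; 4 in all.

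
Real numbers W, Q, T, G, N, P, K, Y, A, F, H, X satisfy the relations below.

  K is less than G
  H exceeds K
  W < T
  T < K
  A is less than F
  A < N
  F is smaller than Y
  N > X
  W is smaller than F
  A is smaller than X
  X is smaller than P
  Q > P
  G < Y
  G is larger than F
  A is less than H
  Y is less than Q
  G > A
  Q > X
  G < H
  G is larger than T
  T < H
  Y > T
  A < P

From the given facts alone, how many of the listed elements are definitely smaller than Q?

9

The elements the relations force below Q are W, A, F, X, T, K, P, G, Y — no chain reaches any other.
That is 9.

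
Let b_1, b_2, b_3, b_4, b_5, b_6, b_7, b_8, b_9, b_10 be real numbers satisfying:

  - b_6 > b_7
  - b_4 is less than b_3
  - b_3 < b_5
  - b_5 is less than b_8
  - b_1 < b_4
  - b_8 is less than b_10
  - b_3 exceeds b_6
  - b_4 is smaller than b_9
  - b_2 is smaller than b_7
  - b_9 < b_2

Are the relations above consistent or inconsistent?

consistent

Every relation is compatible with b_1 < b_4 < b_9 < b_2 < b_7 < b_6 < b_3 < b_5 < b_8 < b_10; the set is consistent.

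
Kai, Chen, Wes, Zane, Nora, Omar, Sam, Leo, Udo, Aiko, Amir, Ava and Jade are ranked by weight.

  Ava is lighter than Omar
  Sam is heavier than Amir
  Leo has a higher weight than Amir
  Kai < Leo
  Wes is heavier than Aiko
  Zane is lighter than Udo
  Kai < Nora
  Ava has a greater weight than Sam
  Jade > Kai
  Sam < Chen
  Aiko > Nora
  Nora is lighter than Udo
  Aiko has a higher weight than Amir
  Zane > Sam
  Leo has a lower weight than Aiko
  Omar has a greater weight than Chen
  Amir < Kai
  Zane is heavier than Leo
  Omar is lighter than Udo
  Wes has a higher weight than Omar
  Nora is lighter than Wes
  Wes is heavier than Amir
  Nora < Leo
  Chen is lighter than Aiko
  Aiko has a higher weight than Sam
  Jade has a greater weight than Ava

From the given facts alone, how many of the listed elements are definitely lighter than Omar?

4

The elements the relations force below Omar are Amir, Sam, Ava, Chen — no chain reaches any other.
That is 4.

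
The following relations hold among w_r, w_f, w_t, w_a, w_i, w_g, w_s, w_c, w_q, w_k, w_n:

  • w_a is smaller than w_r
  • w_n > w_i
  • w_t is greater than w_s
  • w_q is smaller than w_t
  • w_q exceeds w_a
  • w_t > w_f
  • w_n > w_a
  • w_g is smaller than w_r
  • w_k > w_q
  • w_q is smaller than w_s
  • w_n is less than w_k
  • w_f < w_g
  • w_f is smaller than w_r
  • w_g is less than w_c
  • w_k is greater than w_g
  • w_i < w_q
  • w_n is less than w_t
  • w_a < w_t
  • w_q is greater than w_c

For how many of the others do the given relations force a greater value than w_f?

7

Directly above w_f: w_g, w_r, w_t.
One step further: w_c, w_k (5 so far).
One step further: w_q (6 so far).
One step further: w_s (7 so far).
Nothing else is reachable above w_f; 7 in all.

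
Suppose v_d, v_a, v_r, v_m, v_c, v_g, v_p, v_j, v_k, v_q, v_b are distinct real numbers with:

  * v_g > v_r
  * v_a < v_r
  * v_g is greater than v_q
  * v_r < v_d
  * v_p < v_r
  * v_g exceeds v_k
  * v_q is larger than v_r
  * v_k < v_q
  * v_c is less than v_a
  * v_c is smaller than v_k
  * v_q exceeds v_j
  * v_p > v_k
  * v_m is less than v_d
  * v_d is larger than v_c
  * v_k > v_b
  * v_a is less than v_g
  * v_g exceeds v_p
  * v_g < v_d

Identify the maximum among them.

Chaining downward from v_d: directly below it, v_c, v_m, v_r, v_g; then v_k, v_a, v_p, v_q; then v_b, v_j.
That covers every other element, and nothing is given above v_d, so v_d is the maximum.

v_d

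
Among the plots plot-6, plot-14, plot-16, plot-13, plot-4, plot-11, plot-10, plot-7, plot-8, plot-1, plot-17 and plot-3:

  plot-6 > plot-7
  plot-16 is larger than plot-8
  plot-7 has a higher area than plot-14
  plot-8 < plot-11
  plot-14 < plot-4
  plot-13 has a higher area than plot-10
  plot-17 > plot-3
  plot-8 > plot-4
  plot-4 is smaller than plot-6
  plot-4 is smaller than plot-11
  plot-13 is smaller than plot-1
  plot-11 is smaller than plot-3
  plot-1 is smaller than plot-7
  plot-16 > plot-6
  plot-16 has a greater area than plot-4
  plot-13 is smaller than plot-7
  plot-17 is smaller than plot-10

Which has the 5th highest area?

Chaining the given pairs: plot-14 < plot-4 < plot-8 < plot-11 < plot-3 < plot-17 < plot-10 < plot-13 < plot-1 < plot-7 < plot-6 < plot-16.
The 5th largest is plot-13.

plot-13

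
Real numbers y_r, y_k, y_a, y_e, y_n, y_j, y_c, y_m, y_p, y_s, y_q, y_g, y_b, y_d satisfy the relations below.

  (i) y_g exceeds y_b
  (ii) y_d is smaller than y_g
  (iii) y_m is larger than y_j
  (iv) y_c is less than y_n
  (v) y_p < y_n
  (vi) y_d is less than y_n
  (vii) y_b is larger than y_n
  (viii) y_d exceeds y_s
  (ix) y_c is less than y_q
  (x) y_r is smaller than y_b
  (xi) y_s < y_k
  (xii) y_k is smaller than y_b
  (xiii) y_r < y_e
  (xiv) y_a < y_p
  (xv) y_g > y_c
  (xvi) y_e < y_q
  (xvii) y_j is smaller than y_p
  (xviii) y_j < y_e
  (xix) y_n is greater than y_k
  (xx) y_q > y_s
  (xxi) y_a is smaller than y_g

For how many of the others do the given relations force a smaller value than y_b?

9

Directly below y_b: y_k, y_r, y_n.
One step further: y_s, y_c, y_p, y_d (7 so far).
One step further: y_j, y_a (9 so far).
No other element is forced below y_b by the given relations, so the count is 9.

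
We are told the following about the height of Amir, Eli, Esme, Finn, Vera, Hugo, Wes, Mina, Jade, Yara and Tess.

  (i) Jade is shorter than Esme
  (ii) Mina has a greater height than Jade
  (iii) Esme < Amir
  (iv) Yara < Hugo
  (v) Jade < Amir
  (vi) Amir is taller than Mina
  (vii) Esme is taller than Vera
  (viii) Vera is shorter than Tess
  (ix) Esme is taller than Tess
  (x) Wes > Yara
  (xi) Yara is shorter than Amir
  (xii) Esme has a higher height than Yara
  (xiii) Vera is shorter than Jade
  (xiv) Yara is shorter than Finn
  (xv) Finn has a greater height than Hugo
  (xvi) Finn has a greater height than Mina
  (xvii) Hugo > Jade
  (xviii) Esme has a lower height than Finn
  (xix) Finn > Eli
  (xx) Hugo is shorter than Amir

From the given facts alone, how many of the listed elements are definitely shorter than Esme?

The elements the relations force below Esme are Vera, Jade, Yara, Tess — no chain reaches any other.
That is 4.

4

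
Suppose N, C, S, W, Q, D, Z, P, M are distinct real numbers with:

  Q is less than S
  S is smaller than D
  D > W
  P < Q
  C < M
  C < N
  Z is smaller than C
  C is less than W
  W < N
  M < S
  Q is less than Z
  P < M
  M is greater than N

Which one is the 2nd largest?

S

Piecing the relations together gives one ordering: P < Q < Z < C < W < N < M < S < D.
Counting 2 from the largest end gives S.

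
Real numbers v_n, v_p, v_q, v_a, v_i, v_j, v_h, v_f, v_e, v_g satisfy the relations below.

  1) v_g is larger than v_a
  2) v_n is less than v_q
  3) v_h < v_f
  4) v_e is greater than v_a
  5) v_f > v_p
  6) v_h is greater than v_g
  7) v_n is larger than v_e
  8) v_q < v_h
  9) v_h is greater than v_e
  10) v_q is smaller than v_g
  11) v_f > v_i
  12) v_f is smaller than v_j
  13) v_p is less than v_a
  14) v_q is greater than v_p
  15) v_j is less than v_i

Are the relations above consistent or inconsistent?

inconsistent

We have v_i < v_f stated directly, yet also v_f < v_j < v_i by chaining the others — so v_f < v_i. Contradiction.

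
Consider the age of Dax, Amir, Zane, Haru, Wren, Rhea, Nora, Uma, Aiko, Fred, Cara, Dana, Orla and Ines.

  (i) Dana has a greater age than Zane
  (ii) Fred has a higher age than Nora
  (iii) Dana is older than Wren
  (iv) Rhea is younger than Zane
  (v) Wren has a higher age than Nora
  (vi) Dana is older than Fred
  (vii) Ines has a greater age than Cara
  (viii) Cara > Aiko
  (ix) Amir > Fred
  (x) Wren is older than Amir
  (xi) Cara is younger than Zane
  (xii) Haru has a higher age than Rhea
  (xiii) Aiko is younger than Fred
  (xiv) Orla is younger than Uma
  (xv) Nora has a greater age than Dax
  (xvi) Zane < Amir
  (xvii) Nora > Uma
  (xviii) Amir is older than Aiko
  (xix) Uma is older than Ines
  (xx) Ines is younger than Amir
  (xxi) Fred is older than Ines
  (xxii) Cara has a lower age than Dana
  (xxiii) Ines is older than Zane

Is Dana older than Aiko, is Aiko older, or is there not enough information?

Aiko < Cara and Cara < Zane give Aiko < Zane.
With Zane < Ines: Aiko < Cara < Zane < Ines.
With Ines < Uma: Aiko < Cara < Zane < Ines < Uma.
With Uma < Nora: Aiko < Cara < Zane < Ines < Uma < Nora.
With Nora < Fred: Aiko < Cara < Zane < Ines < Uma < Nora < Fred.
Then Fred < Amir extends the chain to Amir.
With Amir < Wren: Aiko < Cara < Zane < Ines < Uma < Nora < Fred < Amir < Wren.
With Wren < Dana: Aiko < Cara < Zane < Ines < Uma < Nora < Fred < Amir < Wren < Dana.
So Dana is older.

Dana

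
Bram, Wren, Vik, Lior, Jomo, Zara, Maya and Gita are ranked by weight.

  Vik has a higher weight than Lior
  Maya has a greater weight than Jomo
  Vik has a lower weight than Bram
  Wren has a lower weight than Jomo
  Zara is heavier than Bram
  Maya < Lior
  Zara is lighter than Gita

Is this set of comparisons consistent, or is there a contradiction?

The single ordering Wren < Jomo < Maya < Lior < Vik < Bram < Zara < Gita satisfies every listed relation, so no contradiction arises.

consistent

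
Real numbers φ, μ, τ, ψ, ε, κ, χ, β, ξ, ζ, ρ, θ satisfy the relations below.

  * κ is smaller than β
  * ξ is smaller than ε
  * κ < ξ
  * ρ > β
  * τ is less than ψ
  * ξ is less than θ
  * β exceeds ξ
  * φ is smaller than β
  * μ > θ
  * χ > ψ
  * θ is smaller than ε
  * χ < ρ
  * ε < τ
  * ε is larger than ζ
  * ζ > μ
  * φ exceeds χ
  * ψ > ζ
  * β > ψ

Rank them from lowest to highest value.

Each adjacent pair is fixed by a given relation: κ < ξ; ξ < θ; θ < μ; μ < ζ; ζ < ε; ε < τ; τ < ψ; ψ < χ; χ < φ; φ < β; β < ρ. Chaining them end to end gives the full order.

κ < ξ < θ < μ < ζ < ε < τ < ψ < χ < φ < β < ρ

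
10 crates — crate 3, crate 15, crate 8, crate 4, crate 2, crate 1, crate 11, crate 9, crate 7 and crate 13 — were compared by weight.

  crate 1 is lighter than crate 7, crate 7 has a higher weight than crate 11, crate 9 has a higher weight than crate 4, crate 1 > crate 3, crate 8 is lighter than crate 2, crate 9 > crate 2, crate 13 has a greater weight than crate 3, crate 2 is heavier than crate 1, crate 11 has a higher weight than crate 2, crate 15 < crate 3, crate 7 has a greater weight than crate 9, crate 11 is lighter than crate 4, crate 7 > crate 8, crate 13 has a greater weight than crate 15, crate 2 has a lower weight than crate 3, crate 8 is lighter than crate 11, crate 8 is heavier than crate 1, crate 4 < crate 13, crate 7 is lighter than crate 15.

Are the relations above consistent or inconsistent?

Chaining the given relations yields crate 1 < crate 8 < crate 2 < crate 11 < crate 4 < crate 9 < crate 7 < crate 15 < crate 3, so crate 1 < crate 3. But one relation states crate 3 < crate 1. These cannot both hold.

inconsistent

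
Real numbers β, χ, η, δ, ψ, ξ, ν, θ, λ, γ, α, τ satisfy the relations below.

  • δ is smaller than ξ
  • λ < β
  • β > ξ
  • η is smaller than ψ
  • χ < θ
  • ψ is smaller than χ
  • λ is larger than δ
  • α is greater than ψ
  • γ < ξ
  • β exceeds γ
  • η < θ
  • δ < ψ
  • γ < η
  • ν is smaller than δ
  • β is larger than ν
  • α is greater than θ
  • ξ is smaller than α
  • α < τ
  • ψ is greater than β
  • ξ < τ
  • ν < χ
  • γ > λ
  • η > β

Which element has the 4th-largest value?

Chaining the given pairs: ν < δ < λ < γ < ξ < β < η < ψ < χ < θ < α < τ.
Counting 4 from the largest end gives χ.

χ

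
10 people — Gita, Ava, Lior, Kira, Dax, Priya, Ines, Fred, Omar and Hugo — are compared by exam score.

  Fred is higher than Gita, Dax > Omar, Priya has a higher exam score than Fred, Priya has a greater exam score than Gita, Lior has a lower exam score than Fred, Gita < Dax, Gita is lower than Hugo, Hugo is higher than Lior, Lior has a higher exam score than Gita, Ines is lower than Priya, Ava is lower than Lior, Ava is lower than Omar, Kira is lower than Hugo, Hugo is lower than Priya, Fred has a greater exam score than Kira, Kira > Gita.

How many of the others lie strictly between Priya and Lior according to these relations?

Chaining upward from Lior reaches: Fred, Hugo.
Chaining downward from Priya reaches: Gita, Kira, Ava, Fred, Ines, Hugo.
Strictly between Lior and Priya are those in both lists: Fred, Hugo — 2 elements.

2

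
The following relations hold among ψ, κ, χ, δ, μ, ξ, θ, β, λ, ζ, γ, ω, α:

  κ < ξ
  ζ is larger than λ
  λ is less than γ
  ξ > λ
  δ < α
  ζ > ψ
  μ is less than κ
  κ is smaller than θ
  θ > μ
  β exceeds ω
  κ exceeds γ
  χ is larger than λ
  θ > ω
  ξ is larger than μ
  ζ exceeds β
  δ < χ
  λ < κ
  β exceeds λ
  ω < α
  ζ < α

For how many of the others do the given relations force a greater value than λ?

8

Directly above λ: γ, χ, β, ζ, κ, ξ.
One step further: α, θ (8 so far).
Nothing else is reachable above λ; 8 in all.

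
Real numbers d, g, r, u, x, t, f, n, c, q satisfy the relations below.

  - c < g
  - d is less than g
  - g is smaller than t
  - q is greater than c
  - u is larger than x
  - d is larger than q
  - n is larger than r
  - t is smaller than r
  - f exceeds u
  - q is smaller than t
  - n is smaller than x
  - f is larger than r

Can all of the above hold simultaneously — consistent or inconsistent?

The single ordering c < q < d < g < t < r < n < x < u < f satisfies every listed relation, so no contradiction arises.

consistent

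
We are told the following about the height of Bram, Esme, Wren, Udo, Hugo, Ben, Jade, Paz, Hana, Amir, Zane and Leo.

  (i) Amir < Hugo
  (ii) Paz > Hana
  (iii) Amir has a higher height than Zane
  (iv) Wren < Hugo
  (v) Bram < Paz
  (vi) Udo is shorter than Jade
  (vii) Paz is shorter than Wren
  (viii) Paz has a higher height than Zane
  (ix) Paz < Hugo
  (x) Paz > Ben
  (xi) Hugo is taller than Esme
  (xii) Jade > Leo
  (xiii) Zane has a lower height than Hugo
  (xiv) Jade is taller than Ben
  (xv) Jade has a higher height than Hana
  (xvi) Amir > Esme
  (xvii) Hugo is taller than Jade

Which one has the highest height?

Hugo

Bram is not greatest since Bram < Paz; Hana is not greatest since Hana < Paz; Udo is not greatest since Udo < Jade; Zane is not greatest since Zane < Paz; Esme is not greatest since Esme < Amir; Ben is not greatest since Ben < Paz; Leo is not greatest since Leo < Jade; Jade is not greatest since Jade < Hugo; Paz is not greatest since Paz < Wren; Wren is not greatest since Wren < Hugo; Amir is not greatest since Amir < Hugo.
Only Hugo has nothing above it, so Hugo is the highest height.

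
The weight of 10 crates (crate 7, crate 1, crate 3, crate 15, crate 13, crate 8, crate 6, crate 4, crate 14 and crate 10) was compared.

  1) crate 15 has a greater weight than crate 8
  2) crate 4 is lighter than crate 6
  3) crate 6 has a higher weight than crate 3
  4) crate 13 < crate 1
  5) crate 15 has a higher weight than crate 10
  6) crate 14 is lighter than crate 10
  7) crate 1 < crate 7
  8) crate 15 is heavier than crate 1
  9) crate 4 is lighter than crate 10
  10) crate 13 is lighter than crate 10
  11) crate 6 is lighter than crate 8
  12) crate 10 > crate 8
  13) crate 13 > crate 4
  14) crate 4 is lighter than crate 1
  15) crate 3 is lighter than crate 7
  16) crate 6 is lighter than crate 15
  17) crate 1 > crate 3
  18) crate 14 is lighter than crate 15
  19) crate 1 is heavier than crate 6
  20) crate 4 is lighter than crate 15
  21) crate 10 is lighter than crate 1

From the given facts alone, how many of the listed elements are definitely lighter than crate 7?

From crate 7 the given relations immediately reach crate 3, crate 1.
From those, crate 4, crate 13, crate 6, crate 10 — 6 in total.
From those, crate 8, crate 14 — 8 in total.
Nothing else is reachable below crate 7; 8 in all.

8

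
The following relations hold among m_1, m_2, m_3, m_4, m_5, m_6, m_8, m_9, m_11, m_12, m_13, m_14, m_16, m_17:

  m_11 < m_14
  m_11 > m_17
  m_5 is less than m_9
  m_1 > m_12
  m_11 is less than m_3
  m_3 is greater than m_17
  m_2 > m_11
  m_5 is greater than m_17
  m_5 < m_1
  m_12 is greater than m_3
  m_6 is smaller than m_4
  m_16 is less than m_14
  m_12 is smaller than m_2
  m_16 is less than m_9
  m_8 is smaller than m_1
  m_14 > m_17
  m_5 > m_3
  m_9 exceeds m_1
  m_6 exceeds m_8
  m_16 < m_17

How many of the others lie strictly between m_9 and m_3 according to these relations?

Chaining upward from m_3 reaches: m_12, m_5, m_2, m_1.
Chaining downward from m_9 reaches: m_16, m_17, m_8, m_11, m_12, m_5, m_1.
Strictly between m_3 and m_9 are those in both lists: m_12, m_5, m_1 — 3 elements.

3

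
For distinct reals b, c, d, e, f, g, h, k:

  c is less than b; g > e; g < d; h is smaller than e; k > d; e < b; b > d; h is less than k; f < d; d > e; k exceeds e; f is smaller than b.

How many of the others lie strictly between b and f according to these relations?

The relations place f below b. An element lies strictly between them when it is forced above f and also forced below b.
Above f: {d, k}. Below b: {c, h, e, g, d}.
Intersection: {d} — 1.

1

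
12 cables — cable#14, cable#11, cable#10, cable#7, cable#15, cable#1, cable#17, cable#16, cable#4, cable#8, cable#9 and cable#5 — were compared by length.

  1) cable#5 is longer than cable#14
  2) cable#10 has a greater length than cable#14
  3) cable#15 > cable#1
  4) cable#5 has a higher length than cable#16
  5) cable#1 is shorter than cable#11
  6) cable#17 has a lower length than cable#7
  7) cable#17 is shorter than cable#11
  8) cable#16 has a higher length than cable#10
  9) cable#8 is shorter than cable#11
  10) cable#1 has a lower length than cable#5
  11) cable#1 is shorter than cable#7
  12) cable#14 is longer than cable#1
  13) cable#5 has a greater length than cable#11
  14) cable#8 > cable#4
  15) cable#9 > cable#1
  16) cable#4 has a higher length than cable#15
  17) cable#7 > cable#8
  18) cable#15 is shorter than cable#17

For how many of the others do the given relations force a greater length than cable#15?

6

The elements the relations force above cable#15 are cable#4, cable#8, cable#17, cable#7, cable#11, cable#5 — no chain reaches any other.
That is 6.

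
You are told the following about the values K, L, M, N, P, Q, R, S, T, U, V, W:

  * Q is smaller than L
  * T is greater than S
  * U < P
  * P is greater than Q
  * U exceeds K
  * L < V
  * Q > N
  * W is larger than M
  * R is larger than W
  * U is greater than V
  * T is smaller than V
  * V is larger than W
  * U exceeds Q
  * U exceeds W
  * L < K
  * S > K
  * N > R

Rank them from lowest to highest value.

Nothing is placed below M, so it is least; from there M < W; W < R; R < N; N < Q; Q < L; L < K; K < S; S < T; T < V; V < U; U < P, each given directly.

M < W < R < N < Q < L < K < S < T < V < U < P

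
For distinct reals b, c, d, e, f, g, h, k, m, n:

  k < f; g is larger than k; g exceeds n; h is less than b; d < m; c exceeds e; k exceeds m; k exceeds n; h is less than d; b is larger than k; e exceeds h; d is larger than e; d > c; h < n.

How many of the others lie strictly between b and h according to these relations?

6

Chaining upward from h reaches: e, c, d, n, m, k, g, f.
Chaining downward from b reaches: e, c, d, n, m, k.
Strictly between h and b are those in both lists: e, c, d, n, m, k — 6 elements.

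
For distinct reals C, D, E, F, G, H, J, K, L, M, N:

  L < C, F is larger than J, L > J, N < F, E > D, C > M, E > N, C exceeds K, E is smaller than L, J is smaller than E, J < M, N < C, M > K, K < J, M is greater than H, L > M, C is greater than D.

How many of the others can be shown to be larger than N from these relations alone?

4

From N the given relations immediately reach F, E, C.
From those, L — 4 in total.
Nothing else is reachable above N; 4 in all.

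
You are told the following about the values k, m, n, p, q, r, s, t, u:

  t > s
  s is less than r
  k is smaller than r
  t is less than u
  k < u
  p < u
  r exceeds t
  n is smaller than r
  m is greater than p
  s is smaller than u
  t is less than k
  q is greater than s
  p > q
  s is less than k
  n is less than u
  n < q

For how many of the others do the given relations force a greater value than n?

Directly above n: q, u, r.
One step further: p (4 so far).
One step further: m (5 so far).
Nothing else is reachable above n; 5 in all.

5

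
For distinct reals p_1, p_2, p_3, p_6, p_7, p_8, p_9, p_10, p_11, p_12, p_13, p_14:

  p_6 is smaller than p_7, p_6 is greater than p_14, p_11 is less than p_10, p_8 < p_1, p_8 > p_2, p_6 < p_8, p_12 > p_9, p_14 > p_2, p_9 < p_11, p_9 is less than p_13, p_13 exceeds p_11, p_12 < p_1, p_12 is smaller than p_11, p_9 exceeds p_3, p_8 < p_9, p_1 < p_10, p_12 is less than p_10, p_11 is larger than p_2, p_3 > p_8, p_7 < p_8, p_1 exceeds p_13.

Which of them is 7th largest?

p_3

Piecing the relations together gives one ordering: p_2 < p_14 < p_6 < p_7 < p_8 < p_3 < p_9 < p_12 < p_11 < p_13 < p_1 < p_10.
Counting 7 from the largest end gives p_3.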